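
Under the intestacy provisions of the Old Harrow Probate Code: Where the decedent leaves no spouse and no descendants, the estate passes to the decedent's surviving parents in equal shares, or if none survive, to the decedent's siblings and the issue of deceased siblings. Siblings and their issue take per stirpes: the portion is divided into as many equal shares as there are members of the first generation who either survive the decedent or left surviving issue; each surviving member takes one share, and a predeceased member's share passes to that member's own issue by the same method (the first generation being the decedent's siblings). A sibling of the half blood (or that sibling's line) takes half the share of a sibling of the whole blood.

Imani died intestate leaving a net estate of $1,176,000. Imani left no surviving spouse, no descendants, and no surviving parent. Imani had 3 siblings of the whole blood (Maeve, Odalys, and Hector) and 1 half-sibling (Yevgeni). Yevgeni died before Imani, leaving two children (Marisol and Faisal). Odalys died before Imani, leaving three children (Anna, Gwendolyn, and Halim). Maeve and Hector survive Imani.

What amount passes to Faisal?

Faisal receives $84,000.

The entire $1,176,000 passes to the siblings and their issue.
Counting each half-blood sibling's line as half a unit, there are 7/2 units in $1,176,000, so one unit is $336,000. Whole-blood lines (Maeve, Odalys, and Hector) take $336,000 each; half-blood lines (Yevgeni) take $168,000 each.
Yevgeni's share ($168,000) is divided into 2 shares of $84,000: Marisol and Faisal each take $84,000.
Odalys's share ($336,000) is divided into 3 shares of $112,000: Anna, Gwendolyn, and Halim each take $112,000.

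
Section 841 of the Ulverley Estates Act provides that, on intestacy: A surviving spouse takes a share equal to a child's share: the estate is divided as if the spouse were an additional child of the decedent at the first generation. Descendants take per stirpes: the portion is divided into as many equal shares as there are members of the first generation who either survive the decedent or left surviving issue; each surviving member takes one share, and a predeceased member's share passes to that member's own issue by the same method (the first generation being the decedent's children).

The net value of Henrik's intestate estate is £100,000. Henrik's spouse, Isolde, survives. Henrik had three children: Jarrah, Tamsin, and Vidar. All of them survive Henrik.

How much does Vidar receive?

Vidar receives £25,000.

The spouse counts as an additional share at the children's level, so there are 4 primary shares of £25,000. Isolde takes one such share (£25,000).
The children's combined portion (£75,000) is divided into 3 shares of £25,000: Jarrah, Tamsin, and Vidar each take £25,000.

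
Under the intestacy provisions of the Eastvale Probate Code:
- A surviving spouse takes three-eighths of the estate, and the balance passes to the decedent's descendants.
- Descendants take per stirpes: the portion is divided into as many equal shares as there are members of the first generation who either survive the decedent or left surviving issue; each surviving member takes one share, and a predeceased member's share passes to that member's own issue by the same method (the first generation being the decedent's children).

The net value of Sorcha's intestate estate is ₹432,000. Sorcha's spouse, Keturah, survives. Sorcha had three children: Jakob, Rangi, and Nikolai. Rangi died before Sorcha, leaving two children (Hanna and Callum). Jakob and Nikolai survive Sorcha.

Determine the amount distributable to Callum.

Callum receives ₹45,000.

Keturah takes three-eighths of ₹432,000 = ₹162,000. The remaining ₹270,000 passes to the descendants.
The descendants' portion (₹270,000) is divided into 3 shares of ₹90,000: Jakob and Nikolai each take ₹90,000; Rangi's ₹90,000 share passes to Rangi's issue.
Rangi's share (₹90,000) is divided into 2 shares of ₹45,000: Hanna and Callum each take ₹45,000.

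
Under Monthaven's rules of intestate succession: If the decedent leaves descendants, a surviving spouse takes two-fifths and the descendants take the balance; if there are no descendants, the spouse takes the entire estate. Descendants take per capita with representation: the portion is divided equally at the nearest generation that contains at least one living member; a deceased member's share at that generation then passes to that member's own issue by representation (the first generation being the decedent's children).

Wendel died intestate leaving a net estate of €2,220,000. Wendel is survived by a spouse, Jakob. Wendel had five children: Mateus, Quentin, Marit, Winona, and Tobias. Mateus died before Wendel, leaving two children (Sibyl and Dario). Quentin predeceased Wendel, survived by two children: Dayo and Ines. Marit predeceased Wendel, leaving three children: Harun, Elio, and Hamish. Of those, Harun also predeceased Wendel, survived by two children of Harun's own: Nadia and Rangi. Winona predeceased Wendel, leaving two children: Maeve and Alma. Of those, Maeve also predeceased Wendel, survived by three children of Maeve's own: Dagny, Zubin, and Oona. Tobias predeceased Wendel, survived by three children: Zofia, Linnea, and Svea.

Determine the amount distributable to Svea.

Jakob takes two-fifths of €2,220,000 = €888,000. The remaining €1,332,000 passes to the descendants.
No child survives, so the initial division is made at the grandchildren's generation.
The descendants' portion (€1,332,000) is divided into 12 shares of €111,000: Sibyl, Dario, Dayo, Ines, Elio, Hamish, Alma, Zofia, Linnea, and Svea each take €111,000; Harun's €111,000 share passes to Harun's issue; Maeve's €111,000 share passes to Maeve's issue.
Harun's share (€111,000) is divided into 2 shares of €55,500: Nadia and Rangi each take €55,500.
Maeve's share (€111,000) is divided into 3 shares of €37,000: Dagny, Zubin, and Oona each take €37,000.

Svea receives €111,000.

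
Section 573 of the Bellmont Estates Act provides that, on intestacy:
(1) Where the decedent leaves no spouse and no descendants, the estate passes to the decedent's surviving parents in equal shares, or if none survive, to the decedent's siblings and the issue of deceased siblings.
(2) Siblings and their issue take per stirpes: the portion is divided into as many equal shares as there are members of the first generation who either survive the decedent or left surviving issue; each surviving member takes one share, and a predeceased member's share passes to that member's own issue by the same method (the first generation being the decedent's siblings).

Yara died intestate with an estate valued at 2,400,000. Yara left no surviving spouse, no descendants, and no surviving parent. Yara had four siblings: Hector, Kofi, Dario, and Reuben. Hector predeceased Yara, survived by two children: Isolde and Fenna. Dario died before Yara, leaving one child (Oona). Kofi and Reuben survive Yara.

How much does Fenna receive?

Fenna receives 300,000.

The entire 2,400,000 passes to the siblings and their issue.
That amount (2,400,000) is divided into 4 shares of 600,000: Kofi and Reuben each take 600,000; Hector's 600,000 share passes to Hector's issue; Dario's 600,000 share passes to Dario's issue.
Hector's share (600,000) is divided into 2 shares of 300,000: Isolde and Fenna each take 300,000.
Dario's share (600,000) passes entirely to Oona.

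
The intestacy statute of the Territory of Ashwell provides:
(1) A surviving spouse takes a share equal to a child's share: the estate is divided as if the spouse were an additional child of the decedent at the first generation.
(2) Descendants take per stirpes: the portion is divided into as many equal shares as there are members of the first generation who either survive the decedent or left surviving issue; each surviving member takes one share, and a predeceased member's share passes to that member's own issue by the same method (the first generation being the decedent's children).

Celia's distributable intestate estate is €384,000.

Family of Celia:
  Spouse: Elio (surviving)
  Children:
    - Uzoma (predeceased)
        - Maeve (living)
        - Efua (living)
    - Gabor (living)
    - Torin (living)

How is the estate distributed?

Elio: €96,000; Maeve: €48,000; Efua: €48,000; Gabor: €96,000; Torin: €96,000

The spouse counts as an additional share at the children's level, so there are 4 primary shares of €96,000. Elio takes one such share (€96,000).
The children's combined portion (€288,000) is divided into 3 shares of €96,000: Gabor and Torin each take €96,000; Uzoma's €96,000 share passes to Uzoma's issue.
Uzoma's share (€96,000) is divided into 2 shares of €48,000: Maeve and Efua each take €48,000.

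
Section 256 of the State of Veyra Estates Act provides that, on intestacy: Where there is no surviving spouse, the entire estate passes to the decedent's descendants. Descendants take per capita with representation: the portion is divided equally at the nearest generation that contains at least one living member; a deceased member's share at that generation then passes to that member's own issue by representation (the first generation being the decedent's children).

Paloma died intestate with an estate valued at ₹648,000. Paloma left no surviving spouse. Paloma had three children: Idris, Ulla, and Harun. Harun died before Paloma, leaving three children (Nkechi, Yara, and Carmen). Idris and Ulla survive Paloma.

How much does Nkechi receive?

Nkechi receives ₹72,000.

The entire ₹648,000 passes to the descendants.
That amount (₹648,000) is divided into 3 shares of ₹216,000: Idris and Ulla each take ₹216,000; Harun's ₹216,000 share passes to Harun's issue.
Harun's share (₹216,000) is divided into 3 shares of ₹72,000: Nkechi, Yara, and Carmen each take ₹72,000.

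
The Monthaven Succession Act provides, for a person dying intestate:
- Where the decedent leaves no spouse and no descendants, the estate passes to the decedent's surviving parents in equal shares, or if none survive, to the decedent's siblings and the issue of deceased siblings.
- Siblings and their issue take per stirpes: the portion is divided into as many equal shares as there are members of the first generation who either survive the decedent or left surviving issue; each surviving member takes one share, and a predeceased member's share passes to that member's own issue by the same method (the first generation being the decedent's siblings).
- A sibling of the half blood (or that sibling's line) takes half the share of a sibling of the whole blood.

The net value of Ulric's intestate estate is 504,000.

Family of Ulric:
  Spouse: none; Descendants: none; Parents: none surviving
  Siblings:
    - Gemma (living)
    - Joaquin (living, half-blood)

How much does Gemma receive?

Gemma receives 336,000.

The entire 504,000 passes to the siblings and their issue.
Counting each half-blood sibling's line as half a unit, there are 3/2 units in 504,000, so one unit is 336,000. Whole-blood lines (Gemma) take 336,000 each; half-blood lines (Joaquin) take 168,000 each.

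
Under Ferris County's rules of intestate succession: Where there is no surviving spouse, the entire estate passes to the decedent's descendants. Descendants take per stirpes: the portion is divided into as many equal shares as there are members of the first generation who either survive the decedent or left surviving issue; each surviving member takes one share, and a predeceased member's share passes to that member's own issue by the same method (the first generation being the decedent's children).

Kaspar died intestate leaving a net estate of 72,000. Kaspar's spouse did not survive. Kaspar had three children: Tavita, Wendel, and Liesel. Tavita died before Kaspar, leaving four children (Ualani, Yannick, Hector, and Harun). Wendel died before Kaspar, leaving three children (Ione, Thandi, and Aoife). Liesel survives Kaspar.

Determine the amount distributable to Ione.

The entire 72,000 passes to the descendants.
That amount (72,000) is divided into 3 shares of 24,000: Liesel takes 24,000; Tavita's 24,000 share passes to Tavita's issue; Wendel's 24,000 share passes to Wendel's issue.
Tavita's share (24,000) is divided into 4 shares of 6,000: Ualani, Yannick, Hector, and Harun each take 6,000.
Wendel's share (24,000) is divided into 3 shares of 8,000: Ione, Thandi, and Aoife each take 8,000.

Ione receives 8,000.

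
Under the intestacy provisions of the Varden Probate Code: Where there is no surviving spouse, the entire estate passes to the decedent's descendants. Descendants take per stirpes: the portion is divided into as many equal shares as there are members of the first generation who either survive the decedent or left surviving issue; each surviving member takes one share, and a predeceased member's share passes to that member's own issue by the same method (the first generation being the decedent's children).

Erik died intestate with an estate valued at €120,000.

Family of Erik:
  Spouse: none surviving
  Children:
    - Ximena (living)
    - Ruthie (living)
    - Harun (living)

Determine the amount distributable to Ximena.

Ximena receives €40,000.

The entire €120,000 passes to the descendants.
That amount (€120,000) is divided into 3 shares of €40,000: Ximena, Ruthie, and Harun each take €40,000.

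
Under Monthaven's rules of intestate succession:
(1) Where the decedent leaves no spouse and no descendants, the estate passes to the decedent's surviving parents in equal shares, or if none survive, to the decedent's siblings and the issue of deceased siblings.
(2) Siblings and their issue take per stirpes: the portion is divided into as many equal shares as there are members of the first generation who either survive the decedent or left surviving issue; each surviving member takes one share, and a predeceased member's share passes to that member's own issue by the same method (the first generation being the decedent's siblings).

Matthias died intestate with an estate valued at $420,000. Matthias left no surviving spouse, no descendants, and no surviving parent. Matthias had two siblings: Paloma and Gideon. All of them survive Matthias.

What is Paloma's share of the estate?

The entire $420,000 passes to the siblings and their issue.
That amount ($420,000) is divided into 2 shares of $210,000: Paloma and Gideon each take $210,000.

Paloma receives $210,000.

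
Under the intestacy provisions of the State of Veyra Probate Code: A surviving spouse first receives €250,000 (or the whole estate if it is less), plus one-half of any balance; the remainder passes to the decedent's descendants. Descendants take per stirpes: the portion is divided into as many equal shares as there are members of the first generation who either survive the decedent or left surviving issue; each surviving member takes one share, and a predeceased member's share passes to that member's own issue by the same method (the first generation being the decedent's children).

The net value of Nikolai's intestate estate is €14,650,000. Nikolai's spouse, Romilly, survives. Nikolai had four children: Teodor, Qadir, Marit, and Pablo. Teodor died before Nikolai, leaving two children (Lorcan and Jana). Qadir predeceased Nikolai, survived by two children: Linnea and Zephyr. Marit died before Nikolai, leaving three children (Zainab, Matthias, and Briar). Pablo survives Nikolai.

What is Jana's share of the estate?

Jana receives €900,000.

Romilly first takes €250,000, leaving a balance of €14,400,000. Romilly then takes one-half of the balance (€7,200,000), for a total of €7,450,000. The remaining €7,200,000 passes to the descendants.
The descendants' portion (€7,200,000) is divided into 4 shares of €1,800,000: Pablo takes €1,800,000; Teodor's €1,800,000 share passes to Teodor's issue; Qadir's €1,800,000 share passes to Qadir's issue; Marit's €1,800,000 share passes to Marit's issue.
Teodor's share (€1,800,000) is divided into 2 shares of €900,000: Lorcan and Jana each take €900,000.
Qadir's share (€1,800,000) is divided into 2 shares of €900,000: Linnea and Zephyr each take €900,000.
Marit's share (€1,800,000) is divided into 3 shares of €600,000: Zainab, Matthias, and Briar each take €600,000.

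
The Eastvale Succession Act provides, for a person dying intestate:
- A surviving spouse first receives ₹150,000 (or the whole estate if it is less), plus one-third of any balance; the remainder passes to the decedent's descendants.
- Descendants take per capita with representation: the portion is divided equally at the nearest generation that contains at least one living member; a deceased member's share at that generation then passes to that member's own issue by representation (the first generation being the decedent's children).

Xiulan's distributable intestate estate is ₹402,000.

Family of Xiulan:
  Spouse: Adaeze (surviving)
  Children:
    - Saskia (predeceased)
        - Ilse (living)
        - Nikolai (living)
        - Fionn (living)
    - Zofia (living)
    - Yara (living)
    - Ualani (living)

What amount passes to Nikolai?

Adaeze first takes ₹150,000, leaving a balance of ₹252,000. Adaeze then takes one-third of the balance (₹84,000), for a total of ₹234,000. The remaining ₹168,000 passes to the descendants.
The descendants' portion (₹168,000) is divided into 4 shares of ₹42,000: Zofia, Yara, and Ualani each take ₹42,000; Saskia's ₹42,000 share passes to Saskia's issue.
Saskia's share (₹42,000) is divided into 3 shares of ₹14,000: Ilse, Nikolai, and Fionn each take ₹14,000.

Nikolai receives ₹14,000.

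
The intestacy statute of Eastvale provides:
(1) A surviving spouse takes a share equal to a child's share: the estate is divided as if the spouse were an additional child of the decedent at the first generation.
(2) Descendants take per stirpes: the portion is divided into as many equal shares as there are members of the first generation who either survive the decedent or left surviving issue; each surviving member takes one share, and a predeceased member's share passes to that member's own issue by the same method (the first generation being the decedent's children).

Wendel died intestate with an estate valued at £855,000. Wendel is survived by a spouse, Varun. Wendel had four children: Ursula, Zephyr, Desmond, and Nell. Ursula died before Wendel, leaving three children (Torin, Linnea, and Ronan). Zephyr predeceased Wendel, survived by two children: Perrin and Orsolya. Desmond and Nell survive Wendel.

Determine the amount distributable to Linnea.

Linnea receives £57,000.

The spouse counts as an additional share at the children's level, so there are 5 primary shares of £171,000. Varun takes one such share (£171,000).
The children's combined portion (£684,000) is divided into 4 shares of £171,000: Desmond and Nell each take £171,000; Ursula's £171,000 share passes to Ursula's issue; Zephyr's £171,000 share passes to Zephyr's issue.
Ursula's share (£171,000) is divided into 3 shares of £57,000: Torin, Linnea, and Ronan each take £57,000.
Zephyr's share (£171,000) is divided into 2 shares of £85,500: Perrin and Orsolya each take £85,500.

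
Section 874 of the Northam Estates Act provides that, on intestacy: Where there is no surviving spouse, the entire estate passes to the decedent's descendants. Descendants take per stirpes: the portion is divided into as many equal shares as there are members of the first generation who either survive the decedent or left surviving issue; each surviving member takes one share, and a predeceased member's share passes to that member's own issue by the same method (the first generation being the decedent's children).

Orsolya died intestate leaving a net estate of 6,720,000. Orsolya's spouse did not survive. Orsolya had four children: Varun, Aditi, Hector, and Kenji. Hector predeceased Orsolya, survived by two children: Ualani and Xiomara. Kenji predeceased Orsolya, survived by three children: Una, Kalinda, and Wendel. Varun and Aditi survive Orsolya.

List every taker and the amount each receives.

Varun: 1,680,000; Aditi: 1,680,000; Ualani: 840,000; Xiomara: 840,000; Una: 560,000; Kalinda: 560,000; Wendel: 560,000

The entire 6,720,000 passes to the descendants.
That amount (6,720,000) is divided into 4 shares of 1,680,000: Varun and Aditi each take 1,680,000; Hector's 1,680,000 share passes to Hector's issue; Kenji's 1,680,000 share passes to Kenji's issue.
Hector's share (1,680,000) is divided into 2 shares of 840,000: Ualani and Xiomara each take 840,000.
Kenji's share (1,680,000) is divided into 3 shares of 560,000: Una, Kalinda, and Wendel each take 560,000.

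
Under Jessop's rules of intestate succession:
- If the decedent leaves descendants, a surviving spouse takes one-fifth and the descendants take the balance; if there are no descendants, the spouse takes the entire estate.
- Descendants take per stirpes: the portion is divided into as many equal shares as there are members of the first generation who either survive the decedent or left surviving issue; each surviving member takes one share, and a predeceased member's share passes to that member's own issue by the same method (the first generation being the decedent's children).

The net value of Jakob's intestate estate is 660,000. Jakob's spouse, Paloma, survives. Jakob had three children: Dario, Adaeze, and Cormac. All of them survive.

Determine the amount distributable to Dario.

Paloma takes one-fifth of 660,000 = 132,000. The remaining 528,000 passes to the descendants.
The descendants' portion (528,000) is divided into 3 shares of 176,000: Dario, Adaeze, and Cormac each take 176,000.

Dario receives 176,000.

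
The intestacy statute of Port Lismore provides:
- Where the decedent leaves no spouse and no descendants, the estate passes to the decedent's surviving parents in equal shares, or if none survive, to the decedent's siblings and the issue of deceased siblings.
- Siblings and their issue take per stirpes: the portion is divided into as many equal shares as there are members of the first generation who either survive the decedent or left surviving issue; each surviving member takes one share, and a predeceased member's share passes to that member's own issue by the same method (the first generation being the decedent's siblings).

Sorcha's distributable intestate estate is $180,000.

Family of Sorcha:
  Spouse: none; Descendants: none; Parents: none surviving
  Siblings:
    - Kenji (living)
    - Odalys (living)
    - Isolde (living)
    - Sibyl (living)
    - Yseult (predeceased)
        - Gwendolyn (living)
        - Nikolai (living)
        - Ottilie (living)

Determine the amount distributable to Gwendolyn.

Gwendolyn receives $12,000.

The entire $180,000 passes to the siblings and their issue.
That amount ($180,000) is divided into 5 shares of $36,000: Kenji, Odalys, Isolde, and Sibyl each take $36,000; Yseult's $36,000 share passes to Yseult's issue.
Yseult's share ($36,000) is divided into 3 shares of $12,000: Gwendolyn, Nikolai, and Ottilie each take $12,000.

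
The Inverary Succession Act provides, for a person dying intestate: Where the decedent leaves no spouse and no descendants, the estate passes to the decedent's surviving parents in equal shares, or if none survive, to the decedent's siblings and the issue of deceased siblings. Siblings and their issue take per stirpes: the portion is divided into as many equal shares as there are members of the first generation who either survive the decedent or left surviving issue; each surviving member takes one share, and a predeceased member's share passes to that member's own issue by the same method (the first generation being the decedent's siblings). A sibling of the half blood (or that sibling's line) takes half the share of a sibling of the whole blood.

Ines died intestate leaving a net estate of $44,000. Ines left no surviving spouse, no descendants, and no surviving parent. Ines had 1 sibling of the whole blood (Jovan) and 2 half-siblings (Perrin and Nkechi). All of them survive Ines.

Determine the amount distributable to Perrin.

The entire $44,000 passes to the siblings and their issue.
Counting each half-blood sibling's line as half a unit, there are 2 units in $44,000, so one unit is $22,000. Whole-blood lines (Jovan) take $22,000 each; half-blood lines (Perrin and Nkechi) take $11,000 each.

Perrin receives $11,000.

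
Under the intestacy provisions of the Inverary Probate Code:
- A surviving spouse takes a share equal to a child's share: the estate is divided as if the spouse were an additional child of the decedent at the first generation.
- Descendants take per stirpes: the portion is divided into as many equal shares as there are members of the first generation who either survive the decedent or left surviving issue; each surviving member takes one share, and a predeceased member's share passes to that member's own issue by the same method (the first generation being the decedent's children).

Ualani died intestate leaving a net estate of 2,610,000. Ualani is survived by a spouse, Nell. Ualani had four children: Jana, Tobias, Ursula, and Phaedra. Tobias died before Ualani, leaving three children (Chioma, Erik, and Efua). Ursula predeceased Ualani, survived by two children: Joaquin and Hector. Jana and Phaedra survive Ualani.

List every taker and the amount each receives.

The spouse counts as an additional share at the children's level, so there are 5 primary shares of 522,000. Nell takes one such share (522,000).
The children's combined portion (2,088,000) is divided into 4 shares of 522,000: Jana and Phaedra each take 522,000; Tobias's 522,000 share passes to Tobias's issue; Ursula's 522,000 share passes to Ursula's issue.
Tobias's share (522,000) is divided into 3 shares of 174,000: Chioma, Erik, and Efua each take 174,000.
Ursula's share (522,000) is divided into 2 shares of 261,000: Joaquin and Hector each take 261,000.

Nell: 522,000; Jana: 522,000; Chioma: 174,000; Erik: 174,000; Efua: 174,000; Joaquin: 261,000; Hector: 261,000; Phaedra: 522,000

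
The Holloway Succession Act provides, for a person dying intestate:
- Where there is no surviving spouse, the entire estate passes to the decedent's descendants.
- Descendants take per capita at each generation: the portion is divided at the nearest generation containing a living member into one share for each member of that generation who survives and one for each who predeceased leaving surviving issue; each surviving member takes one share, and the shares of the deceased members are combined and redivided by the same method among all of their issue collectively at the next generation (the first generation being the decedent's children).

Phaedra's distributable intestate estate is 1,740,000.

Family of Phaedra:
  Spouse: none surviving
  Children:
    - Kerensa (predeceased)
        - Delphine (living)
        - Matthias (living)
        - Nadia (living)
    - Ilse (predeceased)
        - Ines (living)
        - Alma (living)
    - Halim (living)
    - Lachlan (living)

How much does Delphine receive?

The entire 1,740,000 passes to the descendants.
That amount (1,740,000) is divided at the children's generation into 4 shares of 435,000. Halim and Lachlan each take 435,000. The 2 shares of the deceased (Kerensa and Ilse) are combined into a pool of 870,000.
That pool (870,000) is divided at the grandchildren's generation equally among Delphine, Matthias, Nadia, Ines, and Alma: 174,000 each.

Delphine receives 174,000.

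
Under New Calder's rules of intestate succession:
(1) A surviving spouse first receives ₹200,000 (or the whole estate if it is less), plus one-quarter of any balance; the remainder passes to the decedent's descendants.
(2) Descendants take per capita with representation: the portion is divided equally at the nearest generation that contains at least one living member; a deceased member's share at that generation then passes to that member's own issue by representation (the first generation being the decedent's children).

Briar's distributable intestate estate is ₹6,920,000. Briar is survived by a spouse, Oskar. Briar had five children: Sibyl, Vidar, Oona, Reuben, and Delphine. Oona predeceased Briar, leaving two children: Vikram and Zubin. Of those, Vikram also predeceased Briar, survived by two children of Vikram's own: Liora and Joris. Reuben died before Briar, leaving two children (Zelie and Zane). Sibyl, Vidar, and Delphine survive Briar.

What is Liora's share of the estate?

Oskar first takes ₹200,000, leaving a balance of ₹6,720,000. Oskar then takes one-quarter of the balance (₹1,680,000), for a total of ₹1,880,000. The remaining ₹5,040,000 passes to the descendants.
The descendants' portion (₹5,040,000) is divided into 5 shares of ₹1,008,000: Sibyl, Vidar, and Delphine each take ₹1,008,000; Oona's ₹1,008,000 share passes to Oona's issue; Reuben's ₹1,008,000 share passes to Reuben's issue.
Oona's share (₹1,008,000) is divided into 2 shares of ₹504,000: Zubin takes ₹504,000; Vikram's ₹504,000 share passes to Vikram's issue.
Vikram's share (₹504,000) is divided into 2 shares of ₹252,000: Liora and Joris each take ₹252,000.
Reuben's share (₹1,008,000) is divided into 2 shares of ₹504,000: Zelie and Zane each take ₹504,000.

Liora receives ₹252,000.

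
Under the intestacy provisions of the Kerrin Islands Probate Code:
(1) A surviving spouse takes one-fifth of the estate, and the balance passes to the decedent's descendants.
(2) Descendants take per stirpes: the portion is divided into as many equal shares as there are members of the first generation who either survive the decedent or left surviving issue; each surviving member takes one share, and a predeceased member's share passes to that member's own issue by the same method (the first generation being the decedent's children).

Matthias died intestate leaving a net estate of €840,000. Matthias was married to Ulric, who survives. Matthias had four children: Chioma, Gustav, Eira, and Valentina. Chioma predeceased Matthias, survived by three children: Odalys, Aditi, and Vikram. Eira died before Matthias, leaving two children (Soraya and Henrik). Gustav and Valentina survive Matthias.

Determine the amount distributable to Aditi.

Aditi receives €56,000.

Ulric takes one-fifth of €840,000 = €168,000. The remaining €672,000 passes to the descendants.
The descendants' portion (€672,000) is divided into 4 shares of €168,000: Gustav and Valentina each take €168,000; Chioma's €168,000 share passes to Chioma's issue; Eira's €168,000 share passes to Eira's issue.
Chioma's share (€168,000) is divided into 3 shares of €56,000: Odalys, Aditi, and Vikram each take €56,000.
Eira's share (€168,000) is divided into 2 shares of €84,000: Soraya and Henrik each take €84,000.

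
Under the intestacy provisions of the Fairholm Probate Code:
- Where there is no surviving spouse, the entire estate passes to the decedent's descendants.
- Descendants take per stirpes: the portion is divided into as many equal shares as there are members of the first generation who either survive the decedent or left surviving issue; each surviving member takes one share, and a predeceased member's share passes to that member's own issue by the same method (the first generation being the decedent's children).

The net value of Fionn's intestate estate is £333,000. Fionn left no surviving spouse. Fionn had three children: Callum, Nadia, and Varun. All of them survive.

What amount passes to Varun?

Varun receives £111,000.

The entire £333,000 passes to the descendants.
That amount (£333,000) is divided into 3 shares of £111,000: Callum, Nadia, and Varun each take £111,000.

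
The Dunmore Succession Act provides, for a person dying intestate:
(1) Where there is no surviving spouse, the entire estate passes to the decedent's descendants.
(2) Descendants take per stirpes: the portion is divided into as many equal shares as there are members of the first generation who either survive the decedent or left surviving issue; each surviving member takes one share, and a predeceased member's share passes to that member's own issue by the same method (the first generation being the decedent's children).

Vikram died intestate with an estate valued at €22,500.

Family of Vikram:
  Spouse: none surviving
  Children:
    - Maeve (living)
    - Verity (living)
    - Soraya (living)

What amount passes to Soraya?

The entire €22,500 passes to the descendants.
That amount (€22,500) is divided into 3 shares of €7,500: Maeve, Verity, and Soraya each take €7,500.

Soraya receives €7,500.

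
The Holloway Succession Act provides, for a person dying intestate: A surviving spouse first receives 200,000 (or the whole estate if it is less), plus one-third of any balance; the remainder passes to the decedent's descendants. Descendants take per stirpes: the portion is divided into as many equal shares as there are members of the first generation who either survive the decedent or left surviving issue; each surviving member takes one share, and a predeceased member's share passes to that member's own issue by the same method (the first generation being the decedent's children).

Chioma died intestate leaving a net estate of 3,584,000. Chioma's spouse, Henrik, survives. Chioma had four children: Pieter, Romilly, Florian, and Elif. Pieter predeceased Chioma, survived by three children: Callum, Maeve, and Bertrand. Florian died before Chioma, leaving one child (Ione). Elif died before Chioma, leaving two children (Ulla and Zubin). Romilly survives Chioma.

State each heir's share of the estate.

Henrik: 1,328,000; Callum: 188,000; Maeve: 188,000; Bertrand: 188,000; Romilly: 564,000; Ione: 564,000; Ulla: 282,000; Zubin: 282,000

Henrik first takes 200,000, leaving a balance of 3,384,000. Henrik then takes one-third of the balance (1,128,000), for a total of 1,328,000. The remaining 2,256,000 passes to the descendants.
The descendants' portion (2,256,000) is divided into 4 shares of 564,000: Romilly takes 564,000; Pieter's 564,000 share passes to Pieter's issue; Florian's 564,000 share passes to Florian's issue; Elif's 564,000 share passes to Elif's issue.
Pieter's share (564,000) is divided into 3 shares of 188,000: Callum, Maeve, and Bertrand each take 188,000.
Florian's share (564,000) passes entirely to Ione.
Elif's share (564,000) is divided into 2 shares of 282,000: Ulla and Zubin each take 282,000.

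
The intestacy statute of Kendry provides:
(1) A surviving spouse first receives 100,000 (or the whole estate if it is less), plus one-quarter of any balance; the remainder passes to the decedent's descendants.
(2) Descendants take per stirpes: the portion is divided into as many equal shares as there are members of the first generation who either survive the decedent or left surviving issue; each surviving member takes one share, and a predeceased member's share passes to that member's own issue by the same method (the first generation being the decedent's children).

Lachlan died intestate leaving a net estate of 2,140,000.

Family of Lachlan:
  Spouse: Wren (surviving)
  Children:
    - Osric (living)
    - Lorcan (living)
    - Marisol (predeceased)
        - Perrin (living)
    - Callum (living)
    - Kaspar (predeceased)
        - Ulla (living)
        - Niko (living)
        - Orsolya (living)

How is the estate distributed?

Wren: 610,000; Osric: 306,000; Lorcan: 306,000; Perrin: 306,000; Callum: 306,000; Ulla: 102,000; Niko: 102,000; Orsolya: 102,000

Wren first takes 100,000, leaving a balance of 2,040,000. Wren then takes one-quarter of the balance (510,000), for a total of 610,000. The remaining 1,530,000 passes to the descendants.
The descendants' portion (1,530,000) is divided into 5 shares of 306,000: Osric, Lorcan, and Callum each take 306,000; Marisol's 306,000 share passes to Marisol's issue; Kaspar's 306,000 share passes to Kaspar's issue.
Marisol's share (306,000) passes entirely to Perrin.
Kaspar's share (306,000) is divided into 3 shares of 102,000: Ulla, Niko, and Orsolya each take 102,000.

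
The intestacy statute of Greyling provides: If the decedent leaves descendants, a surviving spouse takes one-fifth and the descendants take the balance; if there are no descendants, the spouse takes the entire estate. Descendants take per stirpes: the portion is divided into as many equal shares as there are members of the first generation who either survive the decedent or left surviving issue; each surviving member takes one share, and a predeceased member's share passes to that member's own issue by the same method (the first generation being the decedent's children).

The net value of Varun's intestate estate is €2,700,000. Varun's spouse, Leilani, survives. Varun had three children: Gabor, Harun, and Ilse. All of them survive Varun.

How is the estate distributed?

Leilani: €540,000; Gabor: €720,000; Harun: €720,000; Ilse: €720,000

Leilani takes one-fifth of €2,700,000 = €540,000. The remaining €2,160,000 passes to the descendants.
The descendants' portion (€2,160,000) is divided into 3 shares of €720,000: Gabor, Harun, and Ilse each take €720,000.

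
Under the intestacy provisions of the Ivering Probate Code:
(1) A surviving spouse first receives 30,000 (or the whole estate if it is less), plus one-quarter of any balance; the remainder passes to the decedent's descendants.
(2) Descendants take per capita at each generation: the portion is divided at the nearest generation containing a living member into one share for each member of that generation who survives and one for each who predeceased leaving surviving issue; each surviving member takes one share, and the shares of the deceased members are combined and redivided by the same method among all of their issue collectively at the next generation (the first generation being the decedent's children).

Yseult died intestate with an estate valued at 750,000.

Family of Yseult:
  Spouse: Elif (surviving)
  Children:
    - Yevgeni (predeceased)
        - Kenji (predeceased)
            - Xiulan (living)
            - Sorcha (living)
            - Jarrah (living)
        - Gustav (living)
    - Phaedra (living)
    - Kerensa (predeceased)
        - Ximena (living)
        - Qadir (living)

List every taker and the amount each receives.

Elif first takes 30,000, leaving a balance of 720,000. Elif then takes one-quarter of the balance (180,000), for a total of 210,000. The remaining 540,000 passes to the descendants.
The descendants' portion (540,000) is divided at the children's generation into 3 shares of 180,000. Phaedra takes 180,000. The 2 shares of the deceased (Yevgeni and Kerensa) are combined into a pool of 360,000.
That pool (360,000) is divided at the grandchildren's generation into 4 shares of 90,000. Gustav, Ximena, and Qadir each take 90,000. The remaining share for the deceased Kenji (90,000) is carried to the next generation.
That pool (90,000) is divided at the great-grandchildren's generation equally among Xiulan, Sorcha, and Jarrah: 30,000 each.

Elif: 210,000; Xiulan: 30,000; Sorcha: 30,000; Jarrah: 30,000; Gustav: 90,000; Phaedra: 180,000; Ximena: 90,000; Qadir: 90,000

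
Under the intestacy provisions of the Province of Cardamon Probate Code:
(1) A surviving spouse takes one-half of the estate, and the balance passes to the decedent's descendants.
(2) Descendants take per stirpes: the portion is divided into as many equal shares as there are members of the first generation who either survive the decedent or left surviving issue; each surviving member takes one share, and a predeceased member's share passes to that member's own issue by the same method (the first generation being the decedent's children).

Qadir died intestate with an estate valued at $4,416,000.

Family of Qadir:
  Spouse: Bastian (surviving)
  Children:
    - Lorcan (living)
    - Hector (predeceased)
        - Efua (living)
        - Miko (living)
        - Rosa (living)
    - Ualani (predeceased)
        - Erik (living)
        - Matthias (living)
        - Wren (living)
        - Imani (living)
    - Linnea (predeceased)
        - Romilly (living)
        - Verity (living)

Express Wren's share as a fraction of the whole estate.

Wren receives 1/32 of the estate.

Bastian takes one-half of $4,416,000 = $2,208,000. The remaining $2,208,000 passes to the descendants.
The descendants' portion ($2,208,000) is divided into 4 shares of $552,000: Lorcan takes $552,000; Hector's $552,000 share passes to Hector's issue; Ualani's $552,000 share passes to Ualani's issue; Linnea's $552,000 share passes to Linnea's issue.
Hector's share ($552,000) is divided into 3 shares of $184,000: Efua, Miko, and Rosa each take $184,000.
Ualani's share ($552,000) is divided into 4 shares of $138,000: Erik, Matthias, Wren, and Imani each take $138,000.
Linnea's share ($552,000) is divided into 2 shares of $276,000: Romilly and Verity each take $276,000.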